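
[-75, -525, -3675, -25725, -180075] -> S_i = -75*7^i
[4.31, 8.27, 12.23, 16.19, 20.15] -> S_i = 4.31 + 3.96*i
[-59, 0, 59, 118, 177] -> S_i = -59 + 59*i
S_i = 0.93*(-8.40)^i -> [0.93, -7.81, 65.62, -551.21, 4630.2]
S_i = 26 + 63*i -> [26, 89, 152, 215, 278]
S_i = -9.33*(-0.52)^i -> [-9.33, 4.85, -2.52, 1.31, -0.68]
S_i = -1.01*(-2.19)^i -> [-1.01, 2.21, -4.84, 10.61, -23.23]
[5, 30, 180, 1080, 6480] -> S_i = 5*6^i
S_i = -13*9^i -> [-13, -117, -1053, -9477, -85293]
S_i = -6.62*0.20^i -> [-6.62, -1.32, -0.26, -0.05, -0.01]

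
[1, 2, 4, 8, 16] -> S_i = 1*2^i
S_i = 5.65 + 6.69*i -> [5.65, 12.34, 19.03, 25.72, 32.41]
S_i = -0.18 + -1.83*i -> [-0.18, -2.01, -3.84, -5.67, -7.5]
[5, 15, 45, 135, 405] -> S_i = 5*3^i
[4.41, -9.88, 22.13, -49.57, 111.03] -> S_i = 4.41*(-2.24)^i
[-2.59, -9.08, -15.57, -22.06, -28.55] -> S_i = -2.59 + -6.49*i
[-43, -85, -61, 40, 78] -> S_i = Random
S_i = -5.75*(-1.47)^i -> [-5.75, 8.45, -12.43, 18.27, -26.85]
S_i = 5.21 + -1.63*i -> [5.21, 3.58, 1.95, 0.32, -1.31]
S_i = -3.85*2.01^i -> [-3.85, -7.74, -15.55, -31.26, -62.84]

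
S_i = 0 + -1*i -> [0, -1, -2, -3, -4]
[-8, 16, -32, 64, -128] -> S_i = -8*-2^i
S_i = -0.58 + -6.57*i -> [-0.58, -7.15, -13.72, -20.29, -26.86]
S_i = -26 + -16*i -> [-26, -42, -58, -74, -90]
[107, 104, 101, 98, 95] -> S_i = 107 + -3*i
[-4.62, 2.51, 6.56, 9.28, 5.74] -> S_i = Random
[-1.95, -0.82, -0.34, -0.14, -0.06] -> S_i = -1.95*0.42^i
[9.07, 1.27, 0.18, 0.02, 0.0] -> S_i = 9.07*0.14^i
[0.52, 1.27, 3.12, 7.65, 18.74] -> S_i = 0.52*2.45^i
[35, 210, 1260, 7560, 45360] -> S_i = 35*6^i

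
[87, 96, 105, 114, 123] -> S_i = 87 + 9*i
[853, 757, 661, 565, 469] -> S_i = 853 + -96*i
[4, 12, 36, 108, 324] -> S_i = 4*3^i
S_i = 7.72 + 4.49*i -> [7.72, 12.21, 16.7, 21.19, 25.68]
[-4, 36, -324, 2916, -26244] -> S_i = -4*-9^i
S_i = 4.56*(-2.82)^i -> [4.56, -12.86, 36.26, -102.26, 288.38]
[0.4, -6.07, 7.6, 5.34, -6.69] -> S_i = Random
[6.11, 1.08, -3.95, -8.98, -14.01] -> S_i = 6.11 + -5.03*i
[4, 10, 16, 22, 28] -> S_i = 4 + 6*i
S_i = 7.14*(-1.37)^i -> [7.14, -9.78, 13.4, -18.36, 25.15]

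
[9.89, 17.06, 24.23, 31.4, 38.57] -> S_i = 9.89 + 7.17*i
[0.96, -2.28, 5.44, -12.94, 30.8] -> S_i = 0.96*(-2.38)^i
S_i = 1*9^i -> [1, 9, 81, 729, 6561]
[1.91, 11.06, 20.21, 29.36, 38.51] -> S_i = 1.91 + 9.15*i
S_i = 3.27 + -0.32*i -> [3.27, 2.95, 2.63, 2.31, 1.99]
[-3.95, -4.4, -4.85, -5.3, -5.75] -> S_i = -3.95 + -0.45*i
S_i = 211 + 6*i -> [211, 217, 223, 229, 235]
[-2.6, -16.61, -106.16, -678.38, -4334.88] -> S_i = -2.60*6.39^i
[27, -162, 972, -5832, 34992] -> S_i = 27*-6^i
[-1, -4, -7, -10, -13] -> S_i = -1 + -3*i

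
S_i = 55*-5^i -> [55, -275, 1375, -6875, 34375]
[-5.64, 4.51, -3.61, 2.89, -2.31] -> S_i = -5.64*(-0.80)^i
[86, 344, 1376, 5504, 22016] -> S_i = 86*4^i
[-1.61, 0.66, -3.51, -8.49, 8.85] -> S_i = Random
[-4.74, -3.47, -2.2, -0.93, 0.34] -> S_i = -4.74 + 1.27*i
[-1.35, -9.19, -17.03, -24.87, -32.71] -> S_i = -1.35 + -7.84*i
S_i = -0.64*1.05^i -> [-0.64, -0.67, -0.71, -0.74, -0.78]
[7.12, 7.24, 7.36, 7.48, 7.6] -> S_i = 7.12 + 0.12*i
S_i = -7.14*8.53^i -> [-7.14, -60.9, -519.51, -4431.44, -37800.22]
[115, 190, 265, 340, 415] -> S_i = 115 + 75*i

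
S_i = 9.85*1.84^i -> [9.85, 18.12, 33.35, 61.36, 112.9]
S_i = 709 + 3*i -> [709, 712, 715, 718, 721]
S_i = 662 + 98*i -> [662, 760, 858, 956, 1054]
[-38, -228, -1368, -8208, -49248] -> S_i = -38*6^i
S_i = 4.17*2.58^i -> [4.17, 10.76, 27.76, 71.61, 184.76]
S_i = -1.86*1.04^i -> [-1.86, -1.93, -2.01, -2.09, -2.18]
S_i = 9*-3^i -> [9, -27, 81, -243, 729]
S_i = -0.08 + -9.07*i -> [-0.08, -9.15, -18.22, -27.29, -36.36]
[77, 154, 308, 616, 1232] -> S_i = 77*2^i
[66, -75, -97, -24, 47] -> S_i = Random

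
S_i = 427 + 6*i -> [427, 433, 439, 445, 451]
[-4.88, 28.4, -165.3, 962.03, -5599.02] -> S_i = -4.88*(-5.82)^i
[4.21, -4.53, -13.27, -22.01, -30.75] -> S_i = 4.21 + -8.74*i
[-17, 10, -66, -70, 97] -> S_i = Random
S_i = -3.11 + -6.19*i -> [-3.11, -9.3, -15.49, -21.68, -27.87]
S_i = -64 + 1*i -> [-64, -63, -62, -61, -60]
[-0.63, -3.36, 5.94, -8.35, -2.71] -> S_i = Random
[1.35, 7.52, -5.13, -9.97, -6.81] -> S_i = Random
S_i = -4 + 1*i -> [-4, -3, -2, -1, 0]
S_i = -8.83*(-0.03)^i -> [-8.83, 0.26, -0.01, 0.0, -0.0]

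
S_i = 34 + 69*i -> [34, 103, 172, 241, 310]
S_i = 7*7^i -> [7, 49, 343, 2401, 16807]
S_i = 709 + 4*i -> [709, 713, 717, 721, 725]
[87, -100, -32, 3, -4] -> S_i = Random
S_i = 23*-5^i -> [23, -115, 575, -2875, 14375]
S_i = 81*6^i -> [81, 486, 2916, 17496, 104976]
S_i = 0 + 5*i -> [0, 5, 10, 15, 20]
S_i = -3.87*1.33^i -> [-3.87, -5.15, -6.85, -9.1, -12.11]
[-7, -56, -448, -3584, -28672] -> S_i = -7*8^i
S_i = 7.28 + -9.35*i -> [7.28, -2.07, -11.42, -20.77, -30.12]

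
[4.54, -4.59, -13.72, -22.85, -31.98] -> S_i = 4.54 + -9.13*i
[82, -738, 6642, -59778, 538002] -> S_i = 82*-9^i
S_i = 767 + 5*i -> [767, 772, 777, 782, 787]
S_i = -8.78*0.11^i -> [-8.78, -0.97, -0.11, -0.01, -0.0]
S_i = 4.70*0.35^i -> [4.7, 1.64, 0.58, 0.2, 0.07]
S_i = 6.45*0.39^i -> [6.45, 2.52, 0.98, 0.38, 0.15]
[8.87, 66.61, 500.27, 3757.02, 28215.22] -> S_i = 8.87*7.51^i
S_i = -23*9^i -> [-23, -207, -1863, -16767, -150903]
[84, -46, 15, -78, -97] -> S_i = Random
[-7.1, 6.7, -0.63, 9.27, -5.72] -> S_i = Random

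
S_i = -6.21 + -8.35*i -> [-6.21, -14.56, -22.91, -31.26, -39.61]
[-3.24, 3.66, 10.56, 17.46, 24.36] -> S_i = -3.24 + 6.90*i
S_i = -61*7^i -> [-61, -427, -2989, -20923, -146461]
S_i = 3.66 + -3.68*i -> [3.66, -0.02, -3.7, -7.38, -11.06]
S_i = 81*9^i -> [81, 729, 6561, 59049, 531441]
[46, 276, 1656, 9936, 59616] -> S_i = 46*6^i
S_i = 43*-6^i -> [43, -258, 1548, -9288, 55728]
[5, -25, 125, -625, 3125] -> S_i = 5*-5^i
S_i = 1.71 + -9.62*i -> [1.71, -7.91, -17.53, -27.15, -36.77]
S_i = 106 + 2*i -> [106, 108, 110, 112, 114]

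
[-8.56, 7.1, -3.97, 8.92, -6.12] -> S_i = Random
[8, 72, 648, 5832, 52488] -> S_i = 8*9^i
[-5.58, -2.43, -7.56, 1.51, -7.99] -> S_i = Random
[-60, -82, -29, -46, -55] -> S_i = Random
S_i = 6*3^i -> [6, 18, 54, 162, 486]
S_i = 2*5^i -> [2, 10, 50, 250, 1250]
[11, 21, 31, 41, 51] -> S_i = 11 + 10*i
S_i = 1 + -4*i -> [1, -3, -7, -11, -15]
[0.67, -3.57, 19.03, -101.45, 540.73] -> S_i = 0.67*(-5.33)^i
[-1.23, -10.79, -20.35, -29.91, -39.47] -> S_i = -1.23 + -9.56*i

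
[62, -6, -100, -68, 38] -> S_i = Random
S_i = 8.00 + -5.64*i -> [8.0, 2.36, -3.28, -8.92, -14.56]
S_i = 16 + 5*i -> [16, 21, 26, 31, 36]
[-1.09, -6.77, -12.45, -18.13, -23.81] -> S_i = -1.09 + -5.68*i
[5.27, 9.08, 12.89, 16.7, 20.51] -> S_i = 5.27 + 3.81*i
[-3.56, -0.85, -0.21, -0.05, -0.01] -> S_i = -3.56*0.24^i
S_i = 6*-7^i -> [6, -42, 294, -2058, 14406]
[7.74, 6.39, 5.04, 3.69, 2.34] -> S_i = 7.74 + -1.35*i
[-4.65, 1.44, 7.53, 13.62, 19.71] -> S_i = -4.65 + 6.09*i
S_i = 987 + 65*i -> [987, 1052, 1117, 1182, 1247]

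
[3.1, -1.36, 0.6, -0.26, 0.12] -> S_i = 3.10*(-0.44)^i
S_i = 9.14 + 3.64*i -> [9.14, 12.78, 16.42, 20.06, 23.7]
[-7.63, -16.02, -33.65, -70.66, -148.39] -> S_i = -7.63*2.10^i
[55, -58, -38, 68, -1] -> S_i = Random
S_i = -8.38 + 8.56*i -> [-8.38, 0.18, 8.74, 17.3, 25.86]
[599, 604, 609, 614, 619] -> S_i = 599 + 5*i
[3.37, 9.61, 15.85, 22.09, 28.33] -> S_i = 3.37 + 6.24*i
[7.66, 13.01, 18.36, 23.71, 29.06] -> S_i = 7.66 + 5.35*i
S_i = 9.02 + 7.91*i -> [9.02, 16.93, 24.84, 32.75, 40.66]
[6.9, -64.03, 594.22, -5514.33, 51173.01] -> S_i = 6.90*(-9.28)^i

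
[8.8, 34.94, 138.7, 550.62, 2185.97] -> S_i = 8.80*3.97^i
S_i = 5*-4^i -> [5, -20, 80, -320, 1280]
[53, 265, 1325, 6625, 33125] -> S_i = 53*5^i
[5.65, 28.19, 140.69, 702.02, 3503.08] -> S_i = 5.65*4.99^i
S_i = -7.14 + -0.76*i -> [-7.14, -7.9, -8.66, -9.42, -10.18]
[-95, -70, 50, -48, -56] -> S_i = Random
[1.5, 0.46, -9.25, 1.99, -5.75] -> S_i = Random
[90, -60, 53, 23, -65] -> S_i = Random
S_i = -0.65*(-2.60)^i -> [-0.65, 1.69, -4.39, 11.42, -29.7]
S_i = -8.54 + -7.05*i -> [-8.54, -15.59, -22.64, -29.69, -36.74]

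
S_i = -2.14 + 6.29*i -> [-2.14, 4.15, 10.44, 16.73, 23.02]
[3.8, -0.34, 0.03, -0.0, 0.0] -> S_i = 3.80*(-0.09)^i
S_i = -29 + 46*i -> [-29, 17, 63, 109, 155]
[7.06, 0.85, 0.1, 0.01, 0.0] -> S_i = 7.06*0.12^i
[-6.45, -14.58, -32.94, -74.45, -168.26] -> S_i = -6.45*2.26^i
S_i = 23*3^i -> [23, 69, 207, 621, 1863]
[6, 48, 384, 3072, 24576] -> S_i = 6*8^i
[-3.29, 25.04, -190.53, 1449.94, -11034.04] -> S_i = -3.29*(-7.61)^i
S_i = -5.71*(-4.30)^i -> [-5.71, 24.55, -105.58, 453.98, -1952.14]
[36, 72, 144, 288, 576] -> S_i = 36*2^i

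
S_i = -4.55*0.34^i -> [-4.55, -1.55, -0.53, -0.18, -0.06]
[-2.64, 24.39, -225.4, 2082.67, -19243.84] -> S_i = -2.64*(-9.24)^i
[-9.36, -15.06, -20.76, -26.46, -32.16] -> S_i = -9.36 + -5.70*i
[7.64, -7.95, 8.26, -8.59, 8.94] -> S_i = 7.64*(-1.04)^i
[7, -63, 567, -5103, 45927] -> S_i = 7*-9^i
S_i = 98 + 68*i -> [98, 166, 234, 302, 370]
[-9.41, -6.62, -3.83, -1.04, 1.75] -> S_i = -9.41 + 2.79*i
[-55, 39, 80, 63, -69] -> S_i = Random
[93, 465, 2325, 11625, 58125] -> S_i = 93*5^i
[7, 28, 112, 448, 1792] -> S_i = 7*4^i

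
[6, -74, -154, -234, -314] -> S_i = 6 + -80*i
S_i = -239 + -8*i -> [-239, -247, -255, -263, -271]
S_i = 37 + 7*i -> [37, 44, 51, 58, 65]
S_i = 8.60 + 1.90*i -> [8.6, 10.5, 12.4, 14.3, 16.2]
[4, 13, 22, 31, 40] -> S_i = 4 + 9*i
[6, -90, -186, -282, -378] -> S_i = 6 + -96*i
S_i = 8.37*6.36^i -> [8.37, 53.23, 338.56, 2153.26, 13694.74]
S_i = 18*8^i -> [18, 144, 1152, 9216, 73728]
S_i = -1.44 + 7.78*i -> [-1.44, 6.34, 14.12, 21.9, 29.68]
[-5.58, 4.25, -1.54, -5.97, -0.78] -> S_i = Random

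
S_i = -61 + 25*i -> [-61, -36, -11, 14, 39]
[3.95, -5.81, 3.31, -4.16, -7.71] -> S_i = Random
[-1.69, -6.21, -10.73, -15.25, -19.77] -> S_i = -1.69 + -4.52*i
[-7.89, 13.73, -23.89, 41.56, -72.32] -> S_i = -7.89*(-1.74)^i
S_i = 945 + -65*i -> [945, 880, 815, 750, 685]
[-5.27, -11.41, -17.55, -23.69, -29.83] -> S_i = -5.27 + -6.14*i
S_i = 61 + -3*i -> [61, 58, 55, 52, 49]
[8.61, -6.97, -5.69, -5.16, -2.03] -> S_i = Random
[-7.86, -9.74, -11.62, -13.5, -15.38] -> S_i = -7.86 + -1.88*i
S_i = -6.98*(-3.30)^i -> [-6.98, 23.03, -76.01, 250.84, -827.77]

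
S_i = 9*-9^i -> [9, -81, 729, -6561, 59049]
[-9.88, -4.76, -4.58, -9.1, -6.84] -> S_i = Random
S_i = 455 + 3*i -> [455, 458, 461, 464, 467]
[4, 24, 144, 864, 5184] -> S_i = 4*6^i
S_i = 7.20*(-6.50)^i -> [7.2, -46.8, 304.2, -1977.3, 12852.45]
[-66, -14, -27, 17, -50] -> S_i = Random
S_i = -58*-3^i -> [-58, 174, -522, 1566, -4698]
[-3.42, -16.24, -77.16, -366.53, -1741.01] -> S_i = -3.42*4.75^i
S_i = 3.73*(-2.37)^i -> [3.73, -8.84, 20.95, -49.65, 117.68]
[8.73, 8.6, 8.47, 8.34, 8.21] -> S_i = 8.73 + -0.13*i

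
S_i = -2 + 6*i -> [-2, 4, 10, 16, 22]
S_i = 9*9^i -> [9, 81, 729, 6561, 59049]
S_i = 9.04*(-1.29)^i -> [9.04, -11.66, 15.04, -19.41, 25.03]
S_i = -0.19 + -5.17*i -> [-0.19, -5.36, -10.53, -15.7, -20.87]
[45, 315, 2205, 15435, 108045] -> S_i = 45*7^i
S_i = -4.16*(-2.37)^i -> [-4.16, 9.86, -23.37, 55.38, -131.25]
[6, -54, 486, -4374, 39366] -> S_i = 6*-9^i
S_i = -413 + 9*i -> [-413, -404, -395, -386, -377]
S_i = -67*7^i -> [-67, -469, -3283, -22981, -160867]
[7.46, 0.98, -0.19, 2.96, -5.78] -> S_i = Random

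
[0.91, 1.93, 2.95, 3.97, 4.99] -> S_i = 0.91 + 1.02*i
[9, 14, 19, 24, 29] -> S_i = 9 + 5*i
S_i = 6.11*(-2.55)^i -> [6.11, -15.58, 39.73, -101.31, 258.35]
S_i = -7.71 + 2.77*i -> [-7.71, -4.94, -2.17, 0.6, 3.37]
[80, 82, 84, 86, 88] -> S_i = 80 + 2*i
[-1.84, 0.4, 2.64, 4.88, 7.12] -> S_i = -1.84 + 2.24*i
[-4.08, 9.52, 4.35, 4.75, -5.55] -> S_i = Random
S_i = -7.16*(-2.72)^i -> [-7.16, 19.48, -52.97, 144.09, -391.91]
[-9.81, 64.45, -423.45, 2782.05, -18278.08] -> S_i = -9.81*(-6.57)^i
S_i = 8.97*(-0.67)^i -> [8.97, -6.01, 4.03, -2.7, 1.81]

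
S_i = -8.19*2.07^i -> [-8.19, -16.95, -35.09, -72.64, -150.37]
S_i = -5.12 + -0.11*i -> [-5.12, -5.23, -5.34, -5.45, -5.56]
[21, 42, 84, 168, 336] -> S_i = 21*2^i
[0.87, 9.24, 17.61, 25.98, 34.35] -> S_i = 0.87 + 8.37*i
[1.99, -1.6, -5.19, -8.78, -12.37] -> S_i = 1.99 + -3.59*i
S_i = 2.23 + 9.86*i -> [2.23, 12.09, 21.95, 31.81, 41.67]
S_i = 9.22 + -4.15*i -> [9.22, 5.07, 0.92, -3.23, -7.38]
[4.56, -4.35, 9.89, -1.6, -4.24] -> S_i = Random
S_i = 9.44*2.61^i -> [9.44, 24.64, 64.31, 167.84, 438.06]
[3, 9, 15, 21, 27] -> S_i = 3 + 6*i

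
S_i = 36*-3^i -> [36, -108, 324, -972, 2916]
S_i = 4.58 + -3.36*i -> [4.58, 1.22, -2.14, -5.5, -8.86]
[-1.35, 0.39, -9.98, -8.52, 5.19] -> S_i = Random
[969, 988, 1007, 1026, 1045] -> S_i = 969 + 19*i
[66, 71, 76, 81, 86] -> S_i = 66 + 5*i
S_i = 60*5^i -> [60, 300, 1500, 7500, 37500]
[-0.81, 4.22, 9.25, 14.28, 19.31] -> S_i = -0.81 + 5.03*i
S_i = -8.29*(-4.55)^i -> [-8.29, 37.72, -171.62, 780.89, -3553.04]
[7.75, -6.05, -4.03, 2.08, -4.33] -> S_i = Random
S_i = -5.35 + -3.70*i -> [-5.35, -9.05, -12.75, -16.45, -20.15]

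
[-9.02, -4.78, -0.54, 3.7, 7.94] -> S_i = -9.02 + 4.24*i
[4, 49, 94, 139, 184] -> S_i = 4 + 45*i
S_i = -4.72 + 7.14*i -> [-4.72, 2.42, 9.56, 16.7, 23.84]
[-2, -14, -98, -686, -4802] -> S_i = -2*7^i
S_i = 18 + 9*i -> [18, 27, 36, 45, 54]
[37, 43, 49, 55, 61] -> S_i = 37 + 6*i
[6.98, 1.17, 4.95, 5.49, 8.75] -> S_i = Random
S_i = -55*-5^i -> [-55, 275, -1375, 6875, -34375]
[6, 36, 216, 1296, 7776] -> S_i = 6*6^i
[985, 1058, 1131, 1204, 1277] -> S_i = 985 + 73*i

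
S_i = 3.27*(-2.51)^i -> [3.27, -8.21, 20.6, -51.71, 129.79]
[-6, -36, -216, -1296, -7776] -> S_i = -6*6^i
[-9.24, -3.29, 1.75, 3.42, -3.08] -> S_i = Random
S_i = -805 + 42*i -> [-805, -763, -721, -679, -637]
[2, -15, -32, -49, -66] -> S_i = 2 + -17*i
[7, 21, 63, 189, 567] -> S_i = 7*3^i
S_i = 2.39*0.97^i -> [2.39, 2.32, 2.25, 2.18, 2.12]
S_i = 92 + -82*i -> [92, 10, -72, -154, -236]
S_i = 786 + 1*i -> [786, 787, 788, 789, 790]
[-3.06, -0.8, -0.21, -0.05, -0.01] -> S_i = -3.06*0.26^i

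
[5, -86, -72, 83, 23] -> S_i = Random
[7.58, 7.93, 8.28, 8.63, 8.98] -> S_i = 7.58 + 0.35*i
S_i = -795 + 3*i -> [-795, -792, -789, -786, -783]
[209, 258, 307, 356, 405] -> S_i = 209 + 49*i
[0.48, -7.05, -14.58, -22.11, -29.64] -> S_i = 0.48 + -7.53*i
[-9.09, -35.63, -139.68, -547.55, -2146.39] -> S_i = -9.09*3.92^i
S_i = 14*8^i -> [14, 112, 896, 7168, 57344]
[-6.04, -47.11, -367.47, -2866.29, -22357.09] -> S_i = -6.04*7.80^i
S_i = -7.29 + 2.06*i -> [-7.29, -5.23, -3.17, -1.11, 0.95]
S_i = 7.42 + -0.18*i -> [7.42, 7.24, 7.06, 6.88, 6.7]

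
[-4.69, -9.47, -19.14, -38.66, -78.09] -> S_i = -4.69*2.02^i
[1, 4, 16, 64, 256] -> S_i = 1*4^i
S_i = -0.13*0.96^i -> [-0.13, -0.12, -0.12, -0.12, -0.11]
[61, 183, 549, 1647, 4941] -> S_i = 61*3^i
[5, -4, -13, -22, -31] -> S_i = 5 + -9*i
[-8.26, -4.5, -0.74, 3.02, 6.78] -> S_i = -8.26 + 3.76*i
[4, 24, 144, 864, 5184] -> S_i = 4*6^i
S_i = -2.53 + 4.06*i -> [-2.53, 1.53, 5.59, 9.65, 13.71]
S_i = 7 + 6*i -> [7, 13, 19, 25, 31]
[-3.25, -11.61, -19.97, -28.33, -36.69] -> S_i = -3.25 + -8.36*i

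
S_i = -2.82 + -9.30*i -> [-2.82, -12.12, -21.42, -30.72, -40.02]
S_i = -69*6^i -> [-69, -414, -2484, -14904, -89424]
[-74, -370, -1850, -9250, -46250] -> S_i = -74*5^i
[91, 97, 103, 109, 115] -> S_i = 91 + 6*i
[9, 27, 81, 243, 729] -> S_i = 9*3^i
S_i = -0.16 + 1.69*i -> [-0.16, 1.53, 3.22, 4.91, 6.6]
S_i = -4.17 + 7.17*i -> [-4.17, 3.0, 10.17, 17.34, 24.51]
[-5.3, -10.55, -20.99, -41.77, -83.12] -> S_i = -5.30*1.99^i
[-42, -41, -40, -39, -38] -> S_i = -42 + 1*i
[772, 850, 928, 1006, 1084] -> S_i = 772 + 78*i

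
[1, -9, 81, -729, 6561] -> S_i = 1*-9^i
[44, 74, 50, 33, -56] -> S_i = Random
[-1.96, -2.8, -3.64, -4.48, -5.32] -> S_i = -1.96 + -0.84*i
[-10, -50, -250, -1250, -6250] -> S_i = -10*5^i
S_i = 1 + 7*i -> [1, 8, 15, 22, 29]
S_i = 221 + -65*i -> [221, 156, 91, 26, -39]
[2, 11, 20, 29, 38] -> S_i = 2 + 9*i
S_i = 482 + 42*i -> [482, 524, 566, 608, 650]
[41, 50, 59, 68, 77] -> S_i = 41 + 9*i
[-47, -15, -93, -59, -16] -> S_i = Random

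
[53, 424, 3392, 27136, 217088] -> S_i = 53*8^i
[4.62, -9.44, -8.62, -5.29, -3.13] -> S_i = Random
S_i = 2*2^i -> [2, 4, 8, 16, 32]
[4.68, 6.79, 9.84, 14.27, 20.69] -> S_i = 4.68*1.45^i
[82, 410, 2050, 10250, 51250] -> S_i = 82*5^i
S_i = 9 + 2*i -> [9, 11, 13, 15, 17]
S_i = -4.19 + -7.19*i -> [-4.19, -11.38, -18.57, -25.76, -32.95]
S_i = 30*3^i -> [30, 90, 270, 810, 2430]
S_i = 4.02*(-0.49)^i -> [4.02, -1.97, 0.97, -0.47, 0.23]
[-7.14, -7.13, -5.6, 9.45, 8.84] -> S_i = Random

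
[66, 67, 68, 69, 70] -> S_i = 66 + 1*i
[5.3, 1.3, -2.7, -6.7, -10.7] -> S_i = 5.30 + -4.00*i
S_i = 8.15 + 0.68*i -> [8.15, 8.83, 9.51, 10.19, 10.87]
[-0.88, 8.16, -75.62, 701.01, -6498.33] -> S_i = -0.88*(-9.27)^i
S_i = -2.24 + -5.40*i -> [-2.24, -7.64, -13.04, -18.44, -23.84]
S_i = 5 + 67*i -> [5, 72, 139, 206, 273]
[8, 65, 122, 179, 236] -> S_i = 8 + 57*i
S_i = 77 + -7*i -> [77, 70, 63, 56, 49]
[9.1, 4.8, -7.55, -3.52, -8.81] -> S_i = Random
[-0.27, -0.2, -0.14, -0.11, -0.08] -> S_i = -0.27*0.73^i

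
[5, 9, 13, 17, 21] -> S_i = 5 + 4*i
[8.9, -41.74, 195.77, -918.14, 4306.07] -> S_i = 8.90*(-4.69)^i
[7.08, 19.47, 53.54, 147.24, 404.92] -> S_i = 7.08*2.75^i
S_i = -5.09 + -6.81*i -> [-5.09, -11.9, -18.71, -25.52, -32.33]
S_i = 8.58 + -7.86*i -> [8.58, 0.72, -7.14, -15.0, -22.86]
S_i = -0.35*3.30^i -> [-0.35, -1.15, -3.81, -12.58, -41.51]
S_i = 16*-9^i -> [16, -144, 1296, -11664, 104976]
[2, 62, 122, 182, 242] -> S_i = 2 + 60*i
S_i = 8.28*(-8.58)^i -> [8.28, -71.04, 609.54, -5229.89, 44872.42]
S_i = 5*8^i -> [5, 40, 320, 2560, 20480]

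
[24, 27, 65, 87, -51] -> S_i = Random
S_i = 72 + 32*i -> [72, 104, 136, 168, 200]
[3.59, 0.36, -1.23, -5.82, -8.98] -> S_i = Random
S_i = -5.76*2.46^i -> [-5.76, -14.17, -34.86, -85.75, -210.94]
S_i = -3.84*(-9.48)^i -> [-3.84, 36.4, -345.1, 3271.57, -31014.48]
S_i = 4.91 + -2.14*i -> [4.91, 2.77, 0.63, -1.51, -3.65]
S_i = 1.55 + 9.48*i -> [1.55, 11.03, 20.51, 29.99, 39.47]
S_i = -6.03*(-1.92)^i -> [-6.03, 11.58, -22.23, 42.68, -81.94]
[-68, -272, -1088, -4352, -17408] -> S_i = -68*4^i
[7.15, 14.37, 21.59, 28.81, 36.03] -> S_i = 7.15 + 7.22*i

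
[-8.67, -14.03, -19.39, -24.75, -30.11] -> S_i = -8.67 + -5.36*i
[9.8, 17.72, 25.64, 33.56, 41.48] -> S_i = 9.80 + 7.92*i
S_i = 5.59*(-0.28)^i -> [5.59, -1.57, 0.44, -0.12, 0.03]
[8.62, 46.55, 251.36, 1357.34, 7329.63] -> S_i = 8.62*5.40^i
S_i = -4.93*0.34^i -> [-4.93, -1.68, -0.57, -0.19, -0.07]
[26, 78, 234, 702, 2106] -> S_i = 26*3^i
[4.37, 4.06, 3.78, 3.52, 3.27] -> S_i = 4.37*0.93^i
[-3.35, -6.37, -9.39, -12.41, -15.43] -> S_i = -3.35 + -3.02*i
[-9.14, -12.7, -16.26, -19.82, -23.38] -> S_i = -9.14 + -3.56*i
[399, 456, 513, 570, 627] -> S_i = 399 + 57*i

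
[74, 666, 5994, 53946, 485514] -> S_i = 74*9^i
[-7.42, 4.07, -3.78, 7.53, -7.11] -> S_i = Random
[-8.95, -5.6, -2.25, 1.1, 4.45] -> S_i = -8.95 + 3.35*i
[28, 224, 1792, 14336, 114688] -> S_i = 28*8^i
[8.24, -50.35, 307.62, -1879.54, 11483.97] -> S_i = 8.24*(-6.11)^i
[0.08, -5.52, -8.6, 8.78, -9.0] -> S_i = Random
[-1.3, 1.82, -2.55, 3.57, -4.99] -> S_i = -1.30*(-1.40)^i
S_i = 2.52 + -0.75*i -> [2.52, 1.77, 1.02, 0.27, -0.48]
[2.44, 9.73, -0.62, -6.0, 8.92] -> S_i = Random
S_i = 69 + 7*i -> [69, 76, 83, 90, 97]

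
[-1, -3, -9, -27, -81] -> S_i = -1*3^i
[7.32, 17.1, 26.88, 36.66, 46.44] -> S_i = 7.32 + 9.78*i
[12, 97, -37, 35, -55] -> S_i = Random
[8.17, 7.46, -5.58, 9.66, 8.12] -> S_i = Random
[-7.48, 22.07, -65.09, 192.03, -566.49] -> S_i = -7.48*(-2.95)^i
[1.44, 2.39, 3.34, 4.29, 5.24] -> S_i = 1.44 + 0.95*i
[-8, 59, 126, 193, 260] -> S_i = -8 + 67*i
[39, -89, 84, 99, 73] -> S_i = Random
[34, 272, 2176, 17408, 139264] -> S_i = 34*8^i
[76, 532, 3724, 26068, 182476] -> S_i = 76*7^i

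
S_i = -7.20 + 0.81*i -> [-7.2, -6.39, -5.58, -4.77, -3.96]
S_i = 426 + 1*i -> [426, 427, 428, 429, 430]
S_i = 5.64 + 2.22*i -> [5.64, 7.86, 10.08, 12.3, 14.52]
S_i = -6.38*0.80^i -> [-6.38, -5.1, -4.08, -3.27, -2.61]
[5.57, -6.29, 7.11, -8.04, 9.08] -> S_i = 5.57*(-1.13)^i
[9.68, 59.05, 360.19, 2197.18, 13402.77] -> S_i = 9.68*6.10^i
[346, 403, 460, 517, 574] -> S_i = 346 + 57*i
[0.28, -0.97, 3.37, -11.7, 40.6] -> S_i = 0.28*(-3.47)^i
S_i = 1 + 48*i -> [1, 49, 97, 145, 193]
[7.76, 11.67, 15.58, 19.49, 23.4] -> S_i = 7.76 + 3.91*i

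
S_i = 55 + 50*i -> [55, 105, 155, 205, 255]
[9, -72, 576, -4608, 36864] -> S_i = 9*-8^i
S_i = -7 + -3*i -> [-7, -10, -13, -16, -19]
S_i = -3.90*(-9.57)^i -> [-3.9, 37.32, -357.18, 3418.22, -32712.4]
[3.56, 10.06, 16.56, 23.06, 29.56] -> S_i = 3.56 + 6.50*i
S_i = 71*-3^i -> [71, -213, 639, -1917, 5751]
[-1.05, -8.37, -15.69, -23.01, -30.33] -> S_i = -1.05 + -7.32*i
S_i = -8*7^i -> [-8, -56, -392, -2744, -19208]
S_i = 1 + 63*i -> [1, 64, 127, 190, 253]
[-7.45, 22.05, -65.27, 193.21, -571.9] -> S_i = -7.45*(-2.96)^i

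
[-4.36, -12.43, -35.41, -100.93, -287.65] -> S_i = -4.36*2.85^i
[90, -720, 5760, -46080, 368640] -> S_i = 90*-8^i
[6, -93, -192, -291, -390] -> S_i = 6 + -99*i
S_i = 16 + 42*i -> [16, 58, 100, 142, 184]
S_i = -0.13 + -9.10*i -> [-0.13, -9.23, -18.33, -27.43, -36.53]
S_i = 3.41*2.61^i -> [3.41, 8.9, 23.23, 60.63, 158.24]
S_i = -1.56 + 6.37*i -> [-1.56, 4.81, 11.18, 17.55, 23.92]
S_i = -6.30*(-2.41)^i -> [-6.3, 15.18, -36.59, 88.18, -212.52]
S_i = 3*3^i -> [3, 9, 27, 81, 243]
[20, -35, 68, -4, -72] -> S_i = Random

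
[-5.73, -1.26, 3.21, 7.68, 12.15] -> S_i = -5.73 + 4.47*i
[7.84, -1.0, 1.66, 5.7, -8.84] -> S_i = Random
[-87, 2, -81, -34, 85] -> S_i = Random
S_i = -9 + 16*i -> [-9, 7, 23, 39, 55]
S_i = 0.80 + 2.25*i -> [0.8, 3.05, 5.3, 7.55, 9.8]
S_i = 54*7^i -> [54, 378, 2646, 18522, 129654]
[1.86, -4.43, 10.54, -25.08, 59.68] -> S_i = 1.86*(-2.38)^i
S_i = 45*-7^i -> [45, -315, 2205, -15435, 108045]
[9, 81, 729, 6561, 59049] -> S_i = 9*9^i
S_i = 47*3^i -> [47, 141, 423, 1269, 3807]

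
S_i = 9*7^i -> [9, 63, 441, 3087, 21609]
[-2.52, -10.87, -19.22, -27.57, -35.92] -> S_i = -2.52 + -8.35*i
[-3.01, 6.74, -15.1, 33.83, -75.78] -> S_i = -3.01*(-2.24)^i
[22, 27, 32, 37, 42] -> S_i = 22 + 5*i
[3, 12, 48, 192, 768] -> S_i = 3*4^i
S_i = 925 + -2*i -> [925, 923, 921, 919, 917]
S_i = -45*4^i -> [-45, -180, -720, -2880, -11520]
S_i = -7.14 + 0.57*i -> [-7.14, -6.57, -6.0, -5.43, -4.86]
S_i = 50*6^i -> [50, 300, 1800, 10800, 64800]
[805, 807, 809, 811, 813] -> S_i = 805 + 2*i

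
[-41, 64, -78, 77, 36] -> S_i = Random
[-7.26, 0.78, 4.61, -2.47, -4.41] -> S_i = Random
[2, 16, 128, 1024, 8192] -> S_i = 2*8^i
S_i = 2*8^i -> [2, 16, 128, 1024, 8192]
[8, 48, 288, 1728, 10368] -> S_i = 8*6^i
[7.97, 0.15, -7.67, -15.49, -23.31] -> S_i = 7.97 + -7.82*i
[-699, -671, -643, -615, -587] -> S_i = -699 + 28*i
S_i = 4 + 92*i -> [4, 96, 188, 280, 372]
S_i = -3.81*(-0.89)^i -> [-3.81, 3.39, -3.02, 2.69, -2.39]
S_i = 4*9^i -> [4, 36, 324, 2916, 26244]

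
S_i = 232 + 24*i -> [232, 256, 280, 304, 328]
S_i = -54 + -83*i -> [-54, -137, -220, -303, -386]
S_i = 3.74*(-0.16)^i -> [3.74, -0.6, 0.1, -0.02, 0.0]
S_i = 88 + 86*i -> [88, 174, 260, 346, 432]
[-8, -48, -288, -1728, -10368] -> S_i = -8*6^i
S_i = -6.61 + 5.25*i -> [-6.61, -1.36, 3.89, 9.14, 14.39]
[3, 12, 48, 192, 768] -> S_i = 3*4^i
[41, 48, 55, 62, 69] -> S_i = 41 + 7*i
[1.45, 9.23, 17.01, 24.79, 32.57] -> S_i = 1.45 + 7.78*i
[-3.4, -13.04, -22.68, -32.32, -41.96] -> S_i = -3.40 + -9.64*i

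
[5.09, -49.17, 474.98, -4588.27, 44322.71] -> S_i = 5.09*(-9.66)^i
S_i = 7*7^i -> [7, 49, 343, 2401, 16807]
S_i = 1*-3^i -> [1, -3, 9, -27, 81]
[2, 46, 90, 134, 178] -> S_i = 2 + 44*i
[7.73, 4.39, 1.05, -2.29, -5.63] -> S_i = 7.73 + -3.34*i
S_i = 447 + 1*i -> [447, 448, 449, 450, 451]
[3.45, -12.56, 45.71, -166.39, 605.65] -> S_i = 3.45*(-3.64)^i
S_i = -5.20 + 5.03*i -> [-5.2, -0.17, 4.86, 9.89, 14.92]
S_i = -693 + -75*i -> [-693, -768, -843, -918, -993]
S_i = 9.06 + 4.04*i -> [9.06, 13.1, 17.14, 21.18, 25.22]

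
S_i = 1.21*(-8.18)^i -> [1.21, -9.9, 80.96, -662.29, 5417.5]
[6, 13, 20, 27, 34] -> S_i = 6 + 7*i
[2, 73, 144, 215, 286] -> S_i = 2 + 71*i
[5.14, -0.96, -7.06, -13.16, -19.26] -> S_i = 5.14 + -6.10*i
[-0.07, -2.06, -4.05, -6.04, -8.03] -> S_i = -0.07 + -1.99*i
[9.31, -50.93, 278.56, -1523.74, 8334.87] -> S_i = 9.31*(-5.47)^i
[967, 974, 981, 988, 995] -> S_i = 967 + 7*i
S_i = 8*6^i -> [8, 48, 288, 1728, 10368]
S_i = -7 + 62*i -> [-7, 55, 117, 179, 241]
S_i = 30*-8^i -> [30, -240, 1920, -15360, 122880]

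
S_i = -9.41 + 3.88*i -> [-9.41, -5.53, -1.65, 2.23, 6.11]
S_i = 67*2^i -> [67, 134, 268, 536, 1072]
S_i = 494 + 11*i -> [494, 505, 516, 527, 538]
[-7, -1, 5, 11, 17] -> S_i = -7 + 6*i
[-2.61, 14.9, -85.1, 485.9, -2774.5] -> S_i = -2.61*(-5.71)^i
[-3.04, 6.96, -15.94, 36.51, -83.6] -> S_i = -3.04*(-2.29)^i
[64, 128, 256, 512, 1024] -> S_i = 64*2^i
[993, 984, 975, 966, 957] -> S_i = 993 + -9*i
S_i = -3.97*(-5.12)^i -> [-3.97, 20.33, -104.07, 532.84, -2728.16]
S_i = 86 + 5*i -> [86, 91, 96, 101, 106]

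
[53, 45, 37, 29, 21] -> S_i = 53 + -8*i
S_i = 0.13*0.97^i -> [0.13, 0.13, 0.12, 0.12, 0.12]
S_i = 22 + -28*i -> [22, -6, -34, -62, -90]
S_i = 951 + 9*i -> [951, 960, 969, 978, 987]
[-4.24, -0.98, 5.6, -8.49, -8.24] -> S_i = Random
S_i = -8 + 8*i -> [-8, 0, 8, 16, 24]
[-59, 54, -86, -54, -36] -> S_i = Random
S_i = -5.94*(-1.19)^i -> [-5.94, 7.07, -8.41, 10.01, -11.91]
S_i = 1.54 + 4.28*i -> [1.54, 5.82, 10.1, 14.38, 18.66]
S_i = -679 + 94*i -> [-679, -585, -491, -397, -303]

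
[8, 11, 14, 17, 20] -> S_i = 8 + 3*i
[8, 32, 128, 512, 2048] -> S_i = 8*4^i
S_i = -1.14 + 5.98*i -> [-1.14, 4.84, 10.82, 16.8, 22.78]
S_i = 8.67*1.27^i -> [8.67, 11.01, 13.98, 17.76, 22.55]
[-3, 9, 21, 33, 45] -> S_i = -3 + 12*i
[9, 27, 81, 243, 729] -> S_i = 9*3^i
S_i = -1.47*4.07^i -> [-1.47, -5.98, -24.35, -99.11, -403.36]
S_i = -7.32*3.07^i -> [-7.32, -22.47, -68.99, -211.8, -650.23]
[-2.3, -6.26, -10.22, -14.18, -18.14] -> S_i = -2.30 + -3.96*i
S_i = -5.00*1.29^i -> [-5.0, -6.45, -8.32, -10.73, -13.85]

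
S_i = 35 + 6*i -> [35, 41, 47, 53, 59]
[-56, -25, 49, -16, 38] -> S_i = Random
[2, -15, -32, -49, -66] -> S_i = 2 + -17*i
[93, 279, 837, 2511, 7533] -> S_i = 93*3^i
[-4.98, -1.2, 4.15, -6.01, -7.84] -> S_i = Random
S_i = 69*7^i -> [69, 483, 3381, 23667, 165669]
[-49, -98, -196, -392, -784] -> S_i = -49*2^i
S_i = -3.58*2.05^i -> [-3.58, -7.34, -15.04, -30.84, -63.23]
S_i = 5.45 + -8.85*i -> [5.45, -3.4, -12.25, -21.1, -29.95]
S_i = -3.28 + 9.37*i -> [-3.28, 6.09, 15.46, 24.83, 34.2]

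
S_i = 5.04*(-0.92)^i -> [5.04, -4.64, 4.27, -3.92, 3.61]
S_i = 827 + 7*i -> [827, 834, 841, 848, 855]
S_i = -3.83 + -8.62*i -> [-3.83, -12.45, -21.07, -29.69, -38.31]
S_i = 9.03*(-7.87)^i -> [9.03, -71.07, 559.29, -4401.61, 34640.7]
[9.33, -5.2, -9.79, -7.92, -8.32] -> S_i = Random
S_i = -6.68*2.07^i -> [-6.68, -13.83, -28.62, -59.25, -122.65]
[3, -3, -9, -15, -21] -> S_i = 3 + -6*i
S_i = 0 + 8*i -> [0, 8, 16, 24, 32]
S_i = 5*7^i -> [5, 35, 245, 1715, 12005]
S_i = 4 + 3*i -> [4, 7, 10, 13, 16]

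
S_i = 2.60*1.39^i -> [2.6, 3.61, 5.02, 6.98, 9.71]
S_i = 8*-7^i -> [8, -56, 392, -2744, 19208]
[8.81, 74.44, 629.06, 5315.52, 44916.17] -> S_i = 8.81*8.45^i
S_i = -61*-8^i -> [-61, 488, -3904, 31232, -249856]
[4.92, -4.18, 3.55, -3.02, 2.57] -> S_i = 4.92*(-0.85)^i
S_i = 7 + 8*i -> [7, 15, 23, 31, 39]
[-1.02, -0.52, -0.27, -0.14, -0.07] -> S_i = -1.02*0.51^i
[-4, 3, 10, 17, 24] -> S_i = -4 + 7*i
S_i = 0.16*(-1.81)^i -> [0.16, -0.29, 0.52, -0.95, 1.72]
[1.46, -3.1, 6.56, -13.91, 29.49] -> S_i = 1.46*(-2.12)^i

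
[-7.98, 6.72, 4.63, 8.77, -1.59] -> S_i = Random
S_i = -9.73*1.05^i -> [-9.73, -10.22, -10.73, -11.26, -11.83]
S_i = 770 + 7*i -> [770, 777, 784, 791, 798]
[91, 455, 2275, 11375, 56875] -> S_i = 91*5^i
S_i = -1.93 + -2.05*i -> [-1.93, -3.98, -6.03, -8.08, -10.13]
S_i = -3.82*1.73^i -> [-3.82, -6.61, -11.43, -19.78, -34.22]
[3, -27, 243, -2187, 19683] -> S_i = 3*-9^i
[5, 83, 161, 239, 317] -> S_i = 5 + 78*i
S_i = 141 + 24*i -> [141, 165, 189, 213, 237]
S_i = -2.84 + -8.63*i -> [-2.84, -11.47, -20.1, -28.73, -37.36]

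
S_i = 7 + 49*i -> [7, 56, 105, 154, 203]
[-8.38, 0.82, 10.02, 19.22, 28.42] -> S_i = -8.38 + 9.20*i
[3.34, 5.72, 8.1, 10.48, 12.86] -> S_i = 3.34 + 2.38*i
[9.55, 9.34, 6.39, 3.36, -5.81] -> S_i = Random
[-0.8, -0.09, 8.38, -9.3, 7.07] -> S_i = Random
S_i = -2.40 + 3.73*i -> [-2.4, 1.33, 5.06, 8.79, 12.52]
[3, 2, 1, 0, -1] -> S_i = 3 + -1*i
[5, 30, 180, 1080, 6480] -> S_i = 5*6^i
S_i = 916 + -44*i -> [916, 872, 828, 784, 740]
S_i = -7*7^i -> [-7, -49, -343, -2401, -16807]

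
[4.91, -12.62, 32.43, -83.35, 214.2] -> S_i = 4.91*(-2.57)^i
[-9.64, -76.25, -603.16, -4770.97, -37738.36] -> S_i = -9.64*7.91^i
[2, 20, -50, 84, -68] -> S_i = Random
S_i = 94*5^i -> [94, 470, 2350, 11750, 58750]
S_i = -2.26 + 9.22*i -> [-2.26, 6.96, 16.18, 25.4, 34.62]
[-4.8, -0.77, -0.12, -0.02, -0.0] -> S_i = -4.80*0.16^i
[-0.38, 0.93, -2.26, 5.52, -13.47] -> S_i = -0.38*(-2.44)^i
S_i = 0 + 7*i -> [0, 7, 14, 21, 28]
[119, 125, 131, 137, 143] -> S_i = 119 + 6*i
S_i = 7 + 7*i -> [7, 14, 21, 28, 35]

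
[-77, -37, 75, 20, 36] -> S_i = Random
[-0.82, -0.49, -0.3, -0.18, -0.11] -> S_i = -0.82*0.60^i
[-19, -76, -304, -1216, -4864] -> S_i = -19*4^i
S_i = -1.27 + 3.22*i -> [-1.27, 1.95, 5.17, 8.39, 11.61]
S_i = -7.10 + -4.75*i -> [-7.1, -11.85, -16.6, -21.35, -26.1]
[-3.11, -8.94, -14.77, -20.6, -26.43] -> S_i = -3.11 + -5.83*i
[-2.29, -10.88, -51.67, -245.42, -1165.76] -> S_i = -2.29*4.75^i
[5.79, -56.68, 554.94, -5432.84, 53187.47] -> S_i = 5.79*(-9.79)^i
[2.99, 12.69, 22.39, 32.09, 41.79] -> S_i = 2.99 + 9.70*i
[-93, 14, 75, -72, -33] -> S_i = Random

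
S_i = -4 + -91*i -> [-4, -95, -186, -277, -368]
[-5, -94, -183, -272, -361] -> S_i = -5 + -89*i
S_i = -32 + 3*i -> [-32, -29, -26, -23, -20]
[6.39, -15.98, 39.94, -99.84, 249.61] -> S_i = 6.39*(-2.50)^i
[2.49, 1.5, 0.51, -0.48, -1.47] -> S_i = 2.49 + -0.99*i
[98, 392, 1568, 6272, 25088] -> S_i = 98*4^i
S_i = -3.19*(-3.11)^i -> [-3.19, 9.92, -30.85, 95.96, -298.42]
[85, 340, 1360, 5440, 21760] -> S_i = 85*4^i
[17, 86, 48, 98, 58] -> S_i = Random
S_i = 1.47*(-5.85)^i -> [1.47, -8.6, 50.31, -294.3, 1721.63]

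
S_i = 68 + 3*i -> [68, 71, 74, 77, 80]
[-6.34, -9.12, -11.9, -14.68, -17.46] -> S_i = -6.34 + -2.78*i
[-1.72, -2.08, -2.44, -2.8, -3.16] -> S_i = -1.72 + -0.36*i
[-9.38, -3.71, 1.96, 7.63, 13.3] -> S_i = -9.38 + 5.67*i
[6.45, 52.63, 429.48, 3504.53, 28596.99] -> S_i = 6.45*8.16^i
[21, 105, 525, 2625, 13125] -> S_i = 21*5^i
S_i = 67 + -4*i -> [67, 63, 59, 55, 51]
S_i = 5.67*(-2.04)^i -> [5.67, -11.57, 23.6, -48.14, 98.2]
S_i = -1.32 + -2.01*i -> [-1.32, -3.33, -5.34, -7.35, -9.36]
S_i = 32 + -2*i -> [32, 30, 28, 26, 24]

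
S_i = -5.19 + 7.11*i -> [-5.19, 1.92, 9.03, 16.14, 23.25]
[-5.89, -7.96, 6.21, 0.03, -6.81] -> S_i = Random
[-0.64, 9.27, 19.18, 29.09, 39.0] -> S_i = -0.64 + 9.91*i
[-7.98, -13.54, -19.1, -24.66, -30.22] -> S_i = -7.98 + -5.56*i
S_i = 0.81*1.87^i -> [0.81, 1.51, 2.83, 5.3, 9.9]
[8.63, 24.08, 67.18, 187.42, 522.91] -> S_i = 8.63*2.79^i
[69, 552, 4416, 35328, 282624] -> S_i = 69*8^i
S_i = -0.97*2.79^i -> [-0.97, -2.71, -7.55, -21.07, -58.77]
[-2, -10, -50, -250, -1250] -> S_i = -2*5^i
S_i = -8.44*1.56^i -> [-8.44, -13.17, -20.54, -32.04, -49.99]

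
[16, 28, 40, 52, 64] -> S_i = 16 + 12*i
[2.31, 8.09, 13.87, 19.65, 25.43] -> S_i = 2.31 + 5.78*i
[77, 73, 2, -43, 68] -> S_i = Random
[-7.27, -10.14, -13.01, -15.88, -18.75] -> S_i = -7.27 + -2.87*i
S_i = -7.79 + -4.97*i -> [-7.79, -12.76, -17.73, -22.7, -27.67]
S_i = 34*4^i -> [34, 136, 544, 2176, 8704]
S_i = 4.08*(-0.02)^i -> [4.08, -0.08, 0.0, -0.0, 0.0]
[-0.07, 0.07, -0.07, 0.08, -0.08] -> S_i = -0.07*(-1.03)^i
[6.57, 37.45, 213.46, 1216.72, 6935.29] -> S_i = 6.57*5.70^i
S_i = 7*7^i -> [7, 49, 343, 2401, 16807]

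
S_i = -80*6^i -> [-80, -480, -2880, -17280, -103680]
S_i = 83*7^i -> [83, 581, 4067, 28469, 199283]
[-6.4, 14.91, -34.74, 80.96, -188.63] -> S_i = -6.40*(-2.33)^i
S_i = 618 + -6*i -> [618, 612, 606, 600, 594]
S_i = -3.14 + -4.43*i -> [-3.14, -7.57, -12.0, -16.43, -20.86]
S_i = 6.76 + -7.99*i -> [6.76, -1.23, -9.22, -17.21, -25.2]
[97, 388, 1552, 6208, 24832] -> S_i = 97*4^i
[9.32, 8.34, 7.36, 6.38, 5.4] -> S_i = 9.32 + -0.98*i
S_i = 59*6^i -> [59, 354, 2124, 12744, 76464]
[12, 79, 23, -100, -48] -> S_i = Random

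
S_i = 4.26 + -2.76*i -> [4.26, 1.5, -1.26, -4.02, -6.78]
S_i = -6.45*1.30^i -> [-6.45, -8.38, -10.9, -14.17, -18.42]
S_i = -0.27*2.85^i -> [-0.27, -0.77, -2.19, -6.25, -17.81]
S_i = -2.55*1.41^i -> [-2.55, -3.6, -5.07, -7.15, -10.08]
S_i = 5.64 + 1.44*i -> [5.64, 7.08, 8.52, 9.96, 11.4]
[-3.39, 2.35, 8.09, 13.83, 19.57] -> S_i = -3.39 + 5.74*i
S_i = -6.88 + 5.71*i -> [-6.88, -1.17, 4.54, 10.25, 15.96]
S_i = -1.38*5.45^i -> [-1.38, -7.52, -40.99, -223.39, -1217.49]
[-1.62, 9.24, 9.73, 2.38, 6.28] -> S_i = Random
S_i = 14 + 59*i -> [14, 73, 132, 191, 250]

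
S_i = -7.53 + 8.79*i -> [-7.53, 1.26, 10.05, 18.84, 27.63]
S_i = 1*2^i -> [1, 2, 4, 8, 16]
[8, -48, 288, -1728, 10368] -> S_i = 8*-6^i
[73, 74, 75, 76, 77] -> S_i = 73 + 1*i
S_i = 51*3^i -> [51, 153, 459, 1377, 4131]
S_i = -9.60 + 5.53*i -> [-9.6, -4.07, 1.46, 6.99, 12.52]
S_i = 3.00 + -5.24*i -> [3.0, -2.24, -7.48, -12.72, -17.96]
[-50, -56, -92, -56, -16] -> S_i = Random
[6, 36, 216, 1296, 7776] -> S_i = 6*6^i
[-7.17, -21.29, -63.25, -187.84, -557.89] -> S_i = -7.17*2.97^i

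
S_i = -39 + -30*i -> [-39, -69, -99, -129, -159]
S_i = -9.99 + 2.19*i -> [-9.99, -7.8, -5.61, -3.42, -1.23]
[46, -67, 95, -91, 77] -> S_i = Random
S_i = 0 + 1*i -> [0, 1, 2, 3, 4]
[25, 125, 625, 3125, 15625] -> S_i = 25*5^i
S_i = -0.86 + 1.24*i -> [-0.86, 0.38, 1.62, 2.86, 4.1]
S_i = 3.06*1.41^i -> [3.06, 4.31, 6.08, 8.58, 12.09]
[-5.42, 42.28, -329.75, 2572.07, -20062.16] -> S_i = -5.42*(-7.80)^i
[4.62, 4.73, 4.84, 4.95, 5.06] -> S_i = 4.62 + 0.11*i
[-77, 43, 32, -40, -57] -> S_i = Random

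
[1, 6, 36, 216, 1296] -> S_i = 1*6^i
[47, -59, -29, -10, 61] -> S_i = Random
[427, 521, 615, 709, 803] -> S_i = 427 + 94*i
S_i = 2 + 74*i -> [2, 76, 150, 224, 298]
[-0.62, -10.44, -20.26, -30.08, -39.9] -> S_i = -0.62 + -9.82*i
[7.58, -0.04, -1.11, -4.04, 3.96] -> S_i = Random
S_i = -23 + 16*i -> [-23, -7, 9, 25, 41]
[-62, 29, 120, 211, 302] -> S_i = -62 + 91*i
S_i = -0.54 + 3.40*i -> [-0.54, 2.86, 6.26, 9.66, 13.06]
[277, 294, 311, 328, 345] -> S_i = 277 + 17*i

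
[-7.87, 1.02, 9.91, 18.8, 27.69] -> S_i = -7.87 + 8.89*i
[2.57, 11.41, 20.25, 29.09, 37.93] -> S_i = 2.57 + 8.84*i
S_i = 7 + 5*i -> [7, 12, 17, 22, 27]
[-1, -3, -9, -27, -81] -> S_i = -1*3^i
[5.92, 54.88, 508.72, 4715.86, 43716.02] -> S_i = 5.92*9.27^i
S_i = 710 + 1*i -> [710, 711, 712, 713, 714]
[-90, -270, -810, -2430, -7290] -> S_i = -90*3^i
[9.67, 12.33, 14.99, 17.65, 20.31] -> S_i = 9.67 + 2.66*i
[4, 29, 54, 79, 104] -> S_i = 4 + 25*i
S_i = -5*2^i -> [-5, -10, -20, -40, -80]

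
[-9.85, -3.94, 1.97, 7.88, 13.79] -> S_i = -9.85 + 5.91*i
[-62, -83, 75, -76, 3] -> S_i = Random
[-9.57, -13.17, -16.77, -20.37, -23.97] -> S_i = -9.57 + -3.60*i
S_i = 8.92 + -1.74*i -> [8.92, 7.18, 5.44, 3.7, 1.96]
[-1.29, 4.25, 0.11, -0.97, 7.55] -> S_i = Random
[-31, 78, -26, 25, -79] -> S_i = Random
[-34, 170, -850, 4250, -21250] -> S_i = -34*-5^i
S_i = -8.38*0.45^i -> [-8.38, -3.77, -1.7, -0.76, -0.34]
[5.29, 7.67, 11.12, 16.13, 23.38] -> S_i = 5.29*1.45^i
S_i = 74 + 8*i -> [74, 82, 90, 98, 106]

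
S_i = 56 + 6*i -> [56, 62, 68, 74, 80]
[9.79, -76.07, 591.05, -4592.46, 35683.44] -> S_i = 9.79*(-7.77)^i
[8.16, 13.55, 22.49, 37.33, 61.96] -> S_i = 8.16*1.66^i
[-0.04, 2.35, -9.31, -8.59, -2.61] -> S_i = Random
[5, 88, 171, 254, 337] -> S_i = 5 + 83*i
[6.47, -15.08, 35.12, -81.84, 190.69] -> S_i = 6.47*(-2.33)^i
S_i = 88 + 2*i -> [88, 90, 92, 94, 96]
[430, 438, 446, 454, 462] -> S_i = 430 + 8*i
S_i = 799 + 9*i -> [799, 808, 817, 826, 835]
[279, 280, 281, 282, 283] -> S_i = 279 + 1*i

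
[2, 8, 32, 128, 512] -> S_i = 2*4^i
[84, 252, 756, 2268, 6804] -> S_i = 84*3^i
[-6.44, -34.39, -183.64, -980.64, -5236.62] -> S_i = -6.44*5.34^i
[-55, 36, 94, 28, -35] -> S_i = Random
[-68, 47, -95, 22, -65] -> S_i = Random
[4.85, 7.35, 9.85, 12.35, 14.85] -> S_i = 4.85 + 2.50*i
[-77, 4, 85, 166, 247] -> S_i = -77 + 81*i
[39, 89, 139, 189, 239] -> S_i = 39 + 50*i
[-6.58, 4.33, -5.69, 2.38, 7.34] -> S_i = Random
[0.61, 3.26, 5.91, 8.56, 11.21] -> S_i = 0.61 + 2.65*i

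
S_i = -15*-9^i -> [-15, 135, -1215, 10935, -98415]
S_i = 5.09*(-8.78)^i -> [5.09, -44.69, 392.38, -3445.1, 30247.94]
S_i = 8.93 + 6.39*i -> [8.93, 15.32, 21.71, 28.1, 34.49]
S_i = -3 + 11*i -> [-3, 8, 19, 30, 41]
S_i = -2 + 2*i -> [-2, 0, 2, 4, 6]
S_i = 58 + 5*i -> [58, 63, 68, 73, 78]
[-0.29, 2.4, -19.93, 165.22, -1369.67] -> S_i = -0.29*(-8.29)^i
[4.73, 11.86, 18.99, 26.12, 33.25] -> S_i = 4.73 + 7.13*i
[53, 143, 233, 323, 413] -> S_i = 53 + 90*i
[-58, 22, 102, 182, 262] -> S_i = -58 + 80*i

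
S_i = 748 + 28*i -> [748, 776, 804, 832, 860]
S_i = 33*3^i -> [33, 99, 297, 891, 2673]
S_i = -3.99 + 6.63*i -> [-3.99, 2.64, 9.27, 15.9, 22.53]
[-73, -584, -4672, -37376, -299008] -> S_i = -73*8^i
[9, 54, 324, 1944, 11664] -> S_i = 9*6^i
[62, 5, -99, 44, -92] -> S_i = Random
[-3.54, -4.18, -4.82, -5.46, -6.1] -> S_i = -3.54 + -0.64*i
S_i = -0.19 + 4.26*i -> [-0.19, 4.07, 8.33, 12.59, 16.85]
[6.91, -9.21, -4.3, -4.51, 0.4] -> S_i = Random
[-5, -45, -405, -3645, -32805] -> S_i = -5*9^i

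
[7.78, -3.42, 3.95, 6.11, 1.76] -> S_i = Random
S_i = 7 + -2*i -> [7, 5, 3, 1, -1]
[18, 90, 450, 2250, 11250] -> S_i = 18*5^i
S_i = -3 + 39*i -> [-3, 36, 75, 114, 153]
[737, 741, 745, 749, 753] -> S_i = 737 + 4*i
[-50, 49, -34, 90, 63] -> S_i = Random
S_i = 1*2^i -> [1, 2, 4, 8, 16]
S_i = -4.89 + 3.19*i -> [-4.89, -1.7, 1.49, 4.68, 7.87]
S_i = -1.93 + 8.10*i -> [-1.93, 6.17, 14.27, 22.37, 30.47]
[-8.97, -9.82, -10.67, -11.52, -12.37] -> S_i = -8.97 + -0.85*i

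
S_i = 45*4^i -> [45, 180, 720, 2880, 11520]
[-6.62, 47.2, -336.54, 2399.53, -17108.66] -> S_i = -6.62*(-7.13)^i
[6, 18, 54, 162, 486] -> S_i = 6*3^i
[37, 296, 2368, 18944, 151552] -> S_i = 37*8^i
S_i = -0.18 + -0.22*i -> [-0.18, -0.4, -0.62, -0.84, -1.06]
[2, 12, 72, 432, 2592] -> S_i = 2*6^i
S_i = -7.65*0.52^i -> [-7.65, -3.98, -2.07, -1.08, -0.56]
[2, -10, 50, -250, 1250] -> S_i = 2*-5^i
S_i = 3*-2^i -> [3, -6, 12, -24, 48]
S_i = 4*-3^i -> [4, -12, 36, -108, 324]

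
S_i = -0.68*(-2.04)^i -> [-0.68, 1.39, -2.83, 5.77, -11.78]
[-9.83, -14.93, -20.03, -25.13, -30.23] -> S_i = -9.83 + -5.10*i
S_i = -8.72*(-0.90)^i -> [-8.72, 7.85, -7.06, 6.36, -5.72]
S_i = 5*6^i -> [5, 30, 180, 1080, 6480]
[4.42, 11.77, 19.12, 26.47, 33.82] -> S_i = 4.42 + 7.35*i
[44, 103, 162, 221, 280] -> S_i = 44 + 59*i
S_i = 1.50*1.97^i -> [1.5, 2.96, 5.82, 11.47, 22.59]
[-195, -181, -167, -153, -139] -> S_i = -195 + 14*i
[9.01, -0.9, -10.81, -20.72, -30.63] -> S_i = 9.01 + -9.91*i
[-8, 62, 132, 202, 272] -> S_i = -8 + 70*i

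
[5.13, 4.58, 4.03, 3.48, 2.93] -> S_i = 5.13 + -0.55*i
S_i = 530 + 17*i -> [530, 547, 564, 581, 598]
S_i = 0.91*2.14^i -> [0.91, 1.95, 4.17, 8.92, 19.09]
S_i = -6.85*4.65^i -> [-6.85, -31.85, -148.11, -688.73, -3202.6]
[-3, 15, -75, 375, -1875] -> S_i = -3*-5^i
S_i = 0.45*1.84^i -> [0.45, 0.83, 1.52, 2.8, 5.16]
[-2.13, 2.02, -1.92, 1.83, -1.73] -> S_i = -2.13*(-0.95)^i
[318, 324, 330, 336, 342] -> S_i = 318 + 6*i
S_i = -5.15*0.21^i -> [-5.15, -1.08, -0.23, -0.05, -0.01]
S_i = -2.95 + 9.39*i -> [-2.95, 6.44, 15.83, 25.22, 34.61]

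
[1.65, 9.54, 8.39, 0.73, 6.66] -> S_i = Random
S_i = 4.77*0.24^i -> [4.77, 1.14, 0.27, 0.07, 0.02]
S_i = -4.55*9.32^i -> [-4.55, -42.41, -395.22, -3683.49, -34330.1]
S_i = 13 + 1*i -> [13, 14, 15, 16, 17]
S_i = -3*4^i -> [-3, -12, -48, -192, -768]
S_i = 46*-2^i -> [46, -92, 184, -368, 736]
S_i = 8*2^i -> [8, 16, 32, 64, 128]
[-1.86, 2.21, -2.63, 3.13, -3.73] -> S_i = -1.86*(-1.19)^i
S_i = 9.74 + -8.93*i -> [9.74, 0.81, -8.12, -17.05, -25.98]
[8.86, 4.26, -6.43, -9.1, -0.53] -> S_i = Random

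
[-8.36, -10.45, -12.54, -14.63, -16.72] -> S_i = -8.36 + -2.09*i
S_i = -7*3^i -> [-7, -21, -63, -189, -567]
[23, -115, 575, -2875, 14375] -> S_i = 23*-5^i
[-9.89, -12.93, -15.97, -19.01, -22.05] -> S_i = -9.89 + -3.04*i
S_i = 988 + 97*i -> [988, 1085, 1182, 1279, 1376]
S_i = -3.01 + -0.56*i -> [-3.01, -3.57, -4.13, -4.69, -5.25]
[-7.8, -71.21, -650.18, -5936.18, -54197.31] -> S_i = -7.80*9.13^i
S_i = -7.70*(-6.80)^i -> [-7.7, 52.36, -356.05, 2421.13, -16463.66]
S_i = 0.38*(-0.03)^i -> [0.38, -0.01, 0.0, -0.0, 0.0]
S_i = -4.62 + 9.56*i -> [-4.62, 4.94, 14.5, 24.06, 33.62]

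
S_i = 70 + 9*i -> [70, 79, 88, 97, 106]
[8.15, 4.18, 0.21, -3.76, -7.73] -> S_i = 8.15 + -3.97*i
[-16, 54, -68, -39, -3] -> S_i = Random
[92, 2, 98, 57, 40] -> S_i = Random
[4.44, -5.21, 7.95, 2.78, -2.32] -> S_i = Random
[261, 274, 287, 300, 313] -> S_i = 261 + 13*i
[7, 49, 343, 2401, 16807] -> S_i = 7*7^i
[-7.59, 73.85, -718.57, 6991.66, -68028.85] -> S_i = -7.59*(-9.73)^i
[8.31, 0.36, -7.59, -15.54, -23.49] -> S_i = 8.31 + -7.95*i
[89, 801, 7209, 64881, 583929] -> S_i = 89*9^i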